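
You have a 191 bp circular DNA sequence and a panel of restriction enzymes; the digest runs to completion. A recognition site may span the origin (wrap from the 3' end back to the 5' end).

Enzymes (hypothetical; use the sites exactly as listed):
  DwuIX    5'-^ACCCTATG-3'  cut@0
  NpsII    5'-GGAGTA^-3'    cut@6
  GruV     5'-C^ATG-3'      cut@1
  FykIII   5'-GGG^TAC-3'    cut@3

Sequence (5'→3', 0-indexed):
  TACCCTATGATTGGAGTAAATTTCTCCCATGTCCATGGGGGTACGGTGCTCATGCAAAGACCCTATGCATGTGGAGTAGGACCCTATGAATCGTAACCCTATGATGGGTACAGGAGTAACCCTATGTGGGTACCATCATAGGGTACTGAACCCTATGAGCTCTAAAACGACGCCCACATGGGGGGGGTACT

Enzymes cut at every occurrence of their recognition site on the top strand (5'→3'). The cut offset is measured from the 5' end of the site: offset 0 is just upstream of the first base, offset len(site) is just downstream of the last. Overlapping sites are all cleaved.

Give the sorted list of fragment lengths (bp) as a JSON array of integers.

[2,5,6,6,7,8,9,10,10,10,10,10,12,13,13,15,17,28]

Site scan:
  DwuIX (ACCCTATG, off=0): starts [1, 59, 80, 95, 118, 149] → cuts [1, 59, 80, 95, 118, 149]
  NpsII (GGAGTA, off=6): starts [12, 72, 112] → cuts [18, 78, 118]
  GruV (CATG, off=1): starts [27, 33, 50, 67, 176] → cuts [28, 34, 51, 68, 177]
  FykIII (GGGTAC, off=3): starts [38, 105, 127, 140, 184] → cuts [41, 108, 130, 143, 187]

All cut coordinates (distinct, sorted): [1, 18, 28, 34, 41, 51, 59, 68, 78, 80, 95, 108, 118, 130, 143, 149, 177, 187]

Fragments:
  1→18: 17 bp
  18→28: 10 bp
  28→34: 6 bp
  34→41: 7 bp
  41→51: 10 bp
  51→59: 8 bp
  59→68: 9 bp
  68→78: 10 bp
  78→80: 2 bp
  80→95: 15 bp
  95→108: 13 bp
  108→118: 10 bp
  118→130: 12 bp
  130→143: 13 bp
  143→149: 6 bp
  149→177: 28 bp
  177→187: 10 bp
  187→1 (wrap): 191-187+1 = 5 bp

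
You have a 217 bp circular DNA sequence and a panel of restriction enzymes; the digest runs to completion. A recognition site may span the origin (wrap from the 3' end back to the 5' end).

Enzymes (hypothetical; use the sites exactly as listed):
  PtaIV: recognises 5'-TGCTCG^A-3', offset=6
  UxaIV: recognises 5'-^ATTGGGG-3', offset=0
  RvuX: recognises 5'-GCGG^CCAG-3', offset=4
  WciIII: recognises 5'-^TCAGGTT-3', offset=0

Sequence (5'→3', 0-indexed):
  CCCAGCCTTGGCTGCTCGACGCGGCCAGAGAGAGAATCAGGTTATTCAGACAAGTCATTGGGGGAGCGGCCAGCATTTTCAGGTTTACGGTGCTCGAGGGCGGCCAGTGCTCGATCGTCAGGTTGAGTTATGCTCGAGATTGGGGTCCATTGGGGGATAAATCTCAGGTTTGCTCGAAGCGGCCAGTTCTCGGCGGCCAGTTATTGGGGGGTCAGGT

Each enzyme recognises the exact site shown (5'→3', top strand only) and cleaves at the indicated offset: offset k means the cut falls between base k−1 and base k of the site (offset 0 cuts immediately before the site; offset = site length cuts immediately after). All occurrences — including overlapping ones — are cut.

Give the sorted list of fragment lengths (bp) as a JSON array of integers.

[2,4,6,6,6,7,9,10,10,12,13,13,14,15,18,19,20,33]

Scan for sites:
  PtaIV TGCTCGA/6: at [12, 90, 107, 130, 170] ⇒ [18, 96, 113, 136, 176]
  UxaIV ATTGGGG/0: at [56, 138, 148, 202] ⇒ [56, 138, 148, 202]
  RvuX GCGGCCAG/4: at [20, 65, 99, 178, 192] ⇒ [24, 69, 103, 182, 196]
  WciIII TCAGGTT/0: at [36, 78, 117, 163] ⇒ [36, 78, 117, 163]

All cut coordinates (distinct, sorted): [18, 24, 36, 56, 69, 78, 96, 103, 113, 117, 136, 138, 148, 163, 176, 182, 196, 202]

Fragment lengths:
  18→24: 6 bp
  24→36: 12 bp
  36→56: 20 bp
  56→69: 13 bp
  69→78: 9 bp
  78→96: 18 bp
  96→103: 7 bp
  103→113: 10 bp
  113→117: 4 bp
  117→136: 19 bp
  136→138: 2 bp
  138→148: 10 bp
  148→163: 15 bp
  163→176: 13 bp
  176→182: 6 bp
  182→196: 14 bp
  196→202: 6 bp
  202→18 (wrap): 217-202+18 = 33 bp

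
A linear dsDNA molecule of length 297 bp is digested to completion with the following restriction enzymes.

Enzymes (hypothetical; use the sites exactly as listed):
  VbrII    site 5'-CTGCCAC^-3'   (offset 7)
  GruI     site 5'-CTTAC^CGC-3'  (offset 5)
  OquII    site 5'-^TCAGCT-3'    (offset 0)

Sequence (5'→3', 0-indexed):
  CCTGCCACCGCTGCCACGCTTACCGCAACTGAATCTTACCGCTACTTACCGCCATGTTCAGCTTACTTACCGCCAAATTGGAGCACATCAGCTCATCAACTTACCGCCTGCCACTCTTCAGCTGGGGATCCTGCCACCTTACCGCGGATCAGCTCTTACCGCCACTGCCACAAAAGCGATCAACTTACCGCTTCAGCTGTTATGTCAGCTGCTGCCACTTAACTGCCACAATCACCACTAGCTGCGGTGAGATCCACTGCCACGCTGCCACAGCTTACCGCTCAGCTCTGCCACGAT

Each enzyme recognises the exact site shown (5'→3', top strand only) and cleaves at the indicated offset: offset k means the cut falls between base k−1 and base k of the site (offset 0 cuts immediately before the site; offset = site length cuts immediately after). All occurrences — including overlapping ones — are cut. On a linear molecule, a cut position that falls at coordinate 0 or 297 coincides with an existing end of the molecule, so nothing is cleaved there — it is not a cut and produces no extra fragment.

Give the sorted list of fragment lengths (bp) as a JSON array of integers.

[3,3,3,4,5,6,6,7,8,8,8,9,10,10,11,11,12,12,13,13,14,16,17,17,17,20,34]

Per-enzyme occurrences:
  VbrII (CTGCCAC, off=7): starts [1, 10, 107, 130, 164, 211, 222, 256, 264, 287] → cuts [8, 17, 114, 137, 171, 218, 229, 263, 271, 294]
  GruI (CTTACCGC, off=5): starts [18, 34, 44, 65, 99, 137, 154, 183, 273] → cuts [23, 39, 49, 70, 104, 142, 159, 188, 278]
  OquII (TCAGCT, off=0): starts [57, 87, 117, 148, 192, 204, 281] → cuts [57, 87, 117, 148, 192, 204, 281]

Pooled cuts: [8, 17, 23, 39, 49, 57, 70, 87, 104, 114, 117, 137, 142, 148, 159, 171, 188, 192, 204, 218, 229, 263, 271, 278, 281, 294]

Fragments:
  [0,8): 8 bp
  [8,17): 9 bp
  [17,23): 6 bp
  [23,39): 16 bp
  [39,49): 10 bp
  [49,57): 8 bp
  [57,70): 13 bp
  [70,87): 17 bp
  [87,104): 17 bp
  [104,114): 10 bp
  [114,117): 3 bp
  [117,137): 20 bp
  [137,142): 5 bp
  [142,148): 6 bp
  [148,159): 11 bp
  [159,171): 12 bp
  [171,188): 17 bp
  [188,192): 4 bp
  [192,204): 12 bp
  [204,218): 14 bp
  [218,229): 11 bp
  [229,263): 34 bp
  [263,271): 8 bp
  [271,278): 7 bp
  [278,281): 3 bp
  [281,294): 13 bp
  [294,297): 3 bp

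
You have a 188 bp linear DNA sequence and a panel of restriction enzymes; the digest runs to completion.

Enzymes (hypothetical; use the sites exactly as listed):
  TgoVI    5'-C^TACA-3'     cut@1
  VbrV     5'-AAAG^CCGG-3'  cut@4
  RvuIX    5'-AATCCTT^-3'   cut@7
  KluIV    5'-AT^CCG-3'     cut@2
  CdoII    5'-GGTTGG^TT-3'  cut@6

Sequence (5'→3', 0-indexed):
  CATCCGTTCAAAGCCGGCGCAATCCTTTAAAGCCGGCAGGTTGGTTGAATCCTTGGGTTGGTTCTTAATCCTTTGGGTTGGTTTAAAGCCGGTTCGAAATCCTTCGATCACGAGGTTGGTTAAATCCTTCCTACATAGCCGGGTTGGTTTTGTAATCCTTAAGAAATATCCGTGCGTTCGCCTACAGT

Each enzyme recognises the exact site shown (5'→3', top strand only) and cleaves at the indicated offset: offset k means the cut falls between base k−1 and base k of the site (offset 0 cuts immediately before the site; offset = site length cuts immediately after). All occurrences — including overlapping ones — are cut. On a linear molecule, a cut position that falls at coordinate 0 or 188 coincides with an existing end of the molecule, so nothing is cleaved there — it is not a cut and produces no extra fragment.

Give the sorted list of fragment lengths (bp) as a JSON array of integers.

Scan for sites:
  TgoVI CTACA/1: at [130, 181] ⇒ [131, 182]
  VbrV AAAGCCGG/4: at [9, 28, 84] ⇒ [13, 32, 88]
  RvuIX AATCCTT/7: at [20, 47, 66, 97, 122, 153] ⇒ [27, 54, 73, 104, 129, 160]
  KluIV ATCCG/2: at [1, 167] ⇒ [3, 169]
  CdoII GGTTGGTT/6: at [38, 55, 75, 113, 141] ⇒ [44, 61, 81, 119, 147]

Pooled cuts: [3, 13, 27, 32, 44, 54, 61, 73, 81, 88, 104, 119, 129, 131, 147, 160, 169, 182]

Fragment lengths:
  [0,3): 3 bp
  [3,13): 10 bp
  [13,27): 14 bp
  [27,32): 5 bp
  [32,44): 12 bp
  [44,54): 10 bp
  [54,61): 7 bp
  [61,73): 12 bp
  [73,81): 8 bp
  [81,88): 7 bp
  [88,104): 16 bp
  [104,119): 15 bp
  [119,129): 10 bp
  [129,131): 2 bp
  [131,147): 16 bp
  [147,160): 13 bp
  [160,169): 9 bp
  [169,182): 13 bp
  [182,188): 6 bp

[2,3,5,6,7,7,8,9,10,10,10,12,12,13,13,14,15,16,16]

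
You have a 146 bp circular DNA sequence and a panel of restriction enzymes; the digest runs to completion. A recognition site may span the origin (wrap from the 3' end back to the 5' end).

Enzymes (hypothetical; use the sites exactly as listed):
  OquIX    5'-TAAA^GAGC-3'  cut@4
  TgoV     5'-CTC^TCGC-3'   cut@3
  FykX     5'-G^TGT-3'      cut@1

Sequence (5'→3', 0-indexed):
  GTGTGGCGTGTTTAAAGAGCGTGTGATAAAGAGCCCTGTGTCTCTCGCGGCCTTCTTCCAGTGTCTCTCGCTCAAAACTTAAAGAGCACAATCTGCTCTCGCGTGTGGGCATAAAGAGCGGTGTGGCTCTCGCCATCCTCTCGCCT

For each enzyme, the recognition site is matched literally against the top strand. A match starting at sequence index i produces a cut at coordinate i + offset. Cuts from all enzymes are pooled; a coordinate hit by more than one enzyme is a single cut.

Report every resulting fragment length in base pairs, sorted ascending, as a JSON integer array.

Per-enzyme occurrences:
  OquIX (TAAAGAGC, off=4): starts [12, 26, 79, 111] → cuts [16, 30, 83, 115]
  TgoV (CTCTCGC, off=3): starts [41, 64, 95, 126, 137] → cuts [44, 67, 98, 129, 140]
  FykX (GTGT, off=1): starts [0, 7, 20, 37, 60, 102, 120] → cuts [1, 8, 21, 38, 61, 103, 121]

Pooled cuts: [1, 8, 16, 21, 30, 38, 44, 61, 67, 83, 98, 103, 115, 121, 129, 140]

Fragments:
  1→8: 7 bp
  8→16: 8 bp
  16→21: 5 bp
  21→30: 9 bp
  30→38: 8 bp
  38→44: 6 bp
  44→61: 17 bp
  61→67: 6 bp
  67→83: 16 bp
  83→98: 15 bp
  98→103: 5 bp
  103→115: 12 bp
  115→121: 6 bp
  121→129: 8 bp
  129→140: 11 bp
  140→1 (wrap): 146-140+1 = 7 bp

[5,5,6,6,6,7,7,8,8,8,9,11,12,15,16,17]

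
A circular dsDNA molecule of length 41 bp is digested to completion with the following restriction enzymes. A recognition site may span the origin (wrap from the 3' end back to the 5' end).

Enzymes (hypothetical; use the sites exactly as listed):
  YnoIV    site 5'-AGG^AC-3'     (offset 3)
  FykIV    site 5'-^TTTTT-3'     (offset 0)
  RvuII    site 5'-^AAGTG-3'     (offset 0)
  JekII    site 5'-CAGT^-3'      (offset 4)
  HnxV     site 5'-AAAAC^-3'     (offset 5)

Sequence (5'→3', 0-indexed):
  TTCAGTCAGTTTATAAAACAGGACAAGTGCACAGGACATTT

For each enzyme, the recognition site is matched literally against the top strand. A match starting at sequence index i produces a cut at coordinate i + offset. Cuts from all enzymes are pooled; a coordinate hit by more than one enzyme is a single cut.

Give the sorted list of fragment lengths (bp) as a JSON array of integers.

[2,3,3,4,9,9,11]

Per-enzyme occurrences:
  YnoIV (AGGAC, off=3): starts [19, 32] → cuts [22, 35]
  FykIV (TTTTT, off=0): starts [38] → cuts [38]
  RvuII (AAGTG, off=0): starts [24] → cuts [24]
  JekII (CAGT, off=4): starts [2, 6] → cuts [6, 10]
  HnxV (AAAAC, off=5): starts [14] → cuts [19]

All cut coordinates (distinct, sorted): [6, 10, 19, 22, 24, 35, 38]

Fragments:
  6→10: 4 bp
  10→19: 9 bp
  19→22: 3 bp
  22→24: 2 bp
  24→35: 11 bp
  35→38: 3 bp
  38→6 (wrap): 41-38+6 = 9 bp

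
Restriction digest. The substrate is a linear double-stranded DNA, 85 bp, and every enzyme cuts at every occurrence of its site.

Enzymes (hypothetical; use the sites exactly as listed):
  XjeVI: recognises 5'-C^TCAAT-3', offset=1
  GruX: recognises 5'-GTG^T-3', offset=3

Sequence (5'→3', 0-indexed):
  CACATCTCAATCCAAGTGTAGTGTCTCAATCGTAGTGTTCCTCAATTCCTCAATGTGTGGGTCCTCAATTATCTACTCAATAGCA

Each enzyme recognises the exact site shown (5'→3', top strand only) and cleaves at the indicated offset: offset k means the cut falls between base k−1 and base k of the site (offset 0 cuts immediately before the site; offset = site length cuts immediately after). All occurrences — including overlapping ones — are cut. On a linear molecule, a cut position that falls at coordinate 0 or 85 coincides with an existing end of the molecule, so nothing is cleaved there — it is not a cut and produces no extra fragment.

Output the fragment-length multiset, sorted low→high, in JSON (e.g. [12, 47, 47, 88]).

[2,4,5,6,7,8,8,9,12,12,12]

Per-enzyme occurrences:
  XjeVI (CTCAAT, off=1): starts [5, 24, 40, 48, 63, 75] → cuts [6, 25, 41, 49, 64, 76]
  GruX (GTGT, off=3): starts [15, 20, 34, 54] → cuts [18, 23, 37, 57]

All cut coordinates (distinct, sorted): [6, 18, 23, 25, 37, 41, 49, 57, 64, 76]

Fragment lengths:
  [0,6): 6 bp
  [6,18): 12 bp
  [18,23): 5 bp
  [23,25): 2 bp
  [25,37): 12 bp
  [37,41): 4 bp
  [41,49): 8 bp
  [49,57): 8 bp
  [57,64): 7 bp
  [64,76): 12 bp
  [76,85): 9 bp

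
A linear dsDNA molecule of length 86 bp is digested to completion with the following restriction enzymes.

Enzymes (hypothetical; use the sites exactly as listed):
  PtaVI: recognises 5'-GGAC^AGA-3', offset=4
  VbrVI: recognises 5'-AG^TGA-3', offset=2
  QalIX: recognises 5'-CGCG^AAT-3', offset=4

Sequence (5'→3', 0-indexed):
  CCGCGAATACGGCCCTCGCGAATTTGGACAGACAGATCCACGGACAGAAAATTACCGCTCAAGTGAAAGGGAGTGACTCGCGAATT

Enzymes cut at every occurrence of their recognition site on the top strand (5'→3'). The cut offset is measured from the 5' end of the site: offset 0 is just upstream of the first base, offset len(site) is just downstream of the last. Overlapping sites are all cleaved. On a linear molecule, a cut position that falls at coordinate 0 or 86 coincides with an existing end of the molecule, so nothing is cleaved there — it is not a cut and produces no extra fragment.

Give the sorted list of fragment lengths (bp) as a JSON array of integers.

[4,5,9,9,10,15,16,18]

Scan for sites:
  PtaVI GGACAGA/4: at [25, 41] ⇒ [29, 45]
  VbrVI AGTGA/2: at [61, 71] ⇒ [63, 73]
  QalIX CGCGAAT/4: at [1, 16, 78] ⇒ [5, 20, 82]

All cut coordinates (distinct, sorted): [5, 20, 29, 45, 63, 73, 82]

Fragment lengths:
  [0,5): 5 bp
  [5,20): 15 bp
  [20,29): 9 bp
  [29,45): 16 bp
  [45,63): 18 bp
  [63,73): 10 bp
  [73,82): 9 bp
  [82,86): 4 bp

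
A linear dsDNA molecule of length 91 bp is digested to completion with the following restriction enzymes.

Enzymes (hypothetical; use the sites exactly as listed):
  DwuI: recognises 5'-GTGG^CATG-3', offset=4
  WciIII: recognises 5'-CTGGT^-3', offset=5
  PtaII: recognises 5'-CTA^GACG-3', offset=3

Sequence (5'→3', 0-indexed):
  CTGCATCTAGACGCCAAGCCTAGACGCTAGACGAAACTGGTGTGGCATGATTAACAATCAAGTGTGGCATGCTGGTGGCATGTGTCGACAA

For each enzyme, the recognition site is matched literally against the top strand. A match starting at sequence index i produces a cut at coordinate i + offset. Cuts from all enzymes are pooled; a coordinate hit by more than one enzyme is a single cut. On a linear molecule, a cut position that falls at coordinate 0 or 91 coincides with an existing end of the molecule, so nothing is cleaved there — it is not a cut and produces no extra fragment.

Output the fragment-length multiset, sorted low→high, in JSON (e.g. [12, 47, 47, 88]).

Scan for sites:
  DwuI GTGGCATG/4: at [41, 63, 74] ⇒ [45, 67, 78]
  WciIII CTGGT/5: at [36, 71] ⇒ [41, 76]
  PtaII CTAGACG/3: at [6, 19, 26] ⇒ [9, 22, 29]

Pooled cuts: [9, 22, 29, 41, 45, 67, 76, 78]

Fragment lengths:
  [0,9): 9 bp
  [9,22): 13 bp
  [22,29): 7 bp
  [29,41): 12 bp
  [41,45): 4 bp
  [45,67): 22 bp
  [67,76): 9 bp
  [76,78): 2 bp
  [78,91): 13 bp

[2,4,7,9,9,12,13,13,22]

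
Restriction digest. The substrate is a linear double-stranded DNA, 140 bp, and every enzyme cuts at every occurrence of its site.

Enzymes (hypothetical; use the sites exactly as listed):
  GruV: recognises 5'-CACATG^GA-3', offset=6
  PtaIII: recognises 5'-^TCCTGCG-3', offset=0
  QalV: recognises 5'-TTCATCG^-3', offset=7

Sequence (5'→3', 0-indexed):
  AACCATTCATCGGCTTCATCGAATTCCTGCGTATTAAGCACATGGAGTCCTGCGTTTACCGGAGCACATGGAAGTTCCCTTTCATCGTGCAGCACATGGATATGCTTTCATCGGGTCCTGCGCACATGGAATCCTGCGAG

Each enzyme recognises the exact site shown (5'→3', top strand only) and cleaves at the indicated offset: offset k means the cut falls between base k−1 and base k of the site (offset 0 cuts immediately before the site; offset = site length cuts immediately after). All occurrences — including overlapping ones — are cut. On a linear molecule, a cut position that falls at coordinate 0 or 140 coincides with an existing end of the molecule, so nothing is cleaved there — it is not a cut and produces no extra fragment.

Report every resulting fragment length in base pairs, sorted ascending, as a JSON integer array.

[2,3,3,3,9,9,11,12,13,15,17,20,23]

Per-enzyme occurrences:
  GruV (CACATGGA, off=6): starts [38, 64, 92, 122] → cuts [44, 70, 98, 128]
  PtaIII (TCCTGCG, off=0): starts [24, 47, 115, 131] → cuts [24, 47, 115, 131]
  QalV (TTCATCG, off=7): starts [5, 14, 80, 106] → cuts [12, 21, 87, 113]

Pooled cuts: [12, 21, 24, 44, 47, 70, 87, 98, 113, 115, 128, 131]

Fragment lengths:
  [0,12): 12 bp
  [12,21): 9 bp
  [21,24): 3 bp
  [24,44): 20 bp
  [44,47): 3 bp
  [47,70): 23 bp
  [70,87): 17 bp
  [87,98): 11 bp
  [98,113): 15 bp
  [113,115): 2 bp
  [115,128): 13 bp
  [128,131): 3 bp
  [131,140): 9 bp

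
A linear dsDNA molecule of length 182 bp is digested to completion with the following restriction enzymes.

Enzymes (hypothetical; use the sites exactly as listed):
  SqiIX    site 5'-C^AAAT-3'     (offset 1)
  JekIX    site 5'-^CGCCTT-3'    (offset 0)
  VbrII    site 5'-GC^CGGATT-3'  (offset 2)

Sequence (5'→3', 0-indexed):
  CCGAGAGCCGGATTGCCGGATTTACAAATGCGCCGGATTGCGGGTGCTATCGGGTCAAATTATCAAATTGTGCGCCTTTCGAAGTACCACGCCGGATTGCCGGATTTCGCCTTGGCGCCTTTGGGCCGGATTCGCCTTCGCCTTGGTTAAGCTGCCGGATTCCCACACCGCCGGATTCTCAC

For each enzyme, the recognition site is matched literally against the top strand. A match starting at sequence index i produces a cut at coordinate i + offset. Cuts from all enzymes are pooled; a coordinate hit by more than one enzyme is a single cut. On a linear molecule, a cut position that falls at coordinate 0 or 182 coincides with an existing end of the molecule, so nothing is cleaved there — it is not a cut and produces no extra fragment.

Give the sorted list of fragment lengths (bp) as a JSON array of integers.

[6,6,7,8,8,8,8,8,8,8,9,11,11,16,17,20,23]

Per-enzyme occurrences:
  SqiIX CAAAT/1: at [24, 55, 63] ⇒ [25, 56, 64]
  JekIX CGCCTT/0: at [72, 107, 115, 132, 138] ⇒ [72, 107, 115, 132, 138]
  VbrII GCCGGATT/2: at [6, 14, 31, 90, 98, 124, 153, 169] ⇒ [8, 16, 33, 92, 100, 126, 155, 171]

All cut coordinates (distinct, sorted): [8, 16, 25, 33, 56, 64, 72, 92, 100, 107, 115, 126, 132, 138, 155, 171]

Fragment lengths:
  [0,8): 8 bp
  [8,16): 8 bp
  [16,25): 9 bp
  [25,33): 8 bp
  [33,56): 23 bp
  [56,64): 8 bp
  [64,72): 8 bp
  [72,92): 20 bp
  [92,100): 8 bp
  [100,107): 7 bp
  [107,115): 8 bp
  [115,126): 11 bp
  [126,132): 6 bp
  [132,138): 6 bp
  [138,155): 17 bp
  [155,171): 16 bp
  [171,182): 11 bp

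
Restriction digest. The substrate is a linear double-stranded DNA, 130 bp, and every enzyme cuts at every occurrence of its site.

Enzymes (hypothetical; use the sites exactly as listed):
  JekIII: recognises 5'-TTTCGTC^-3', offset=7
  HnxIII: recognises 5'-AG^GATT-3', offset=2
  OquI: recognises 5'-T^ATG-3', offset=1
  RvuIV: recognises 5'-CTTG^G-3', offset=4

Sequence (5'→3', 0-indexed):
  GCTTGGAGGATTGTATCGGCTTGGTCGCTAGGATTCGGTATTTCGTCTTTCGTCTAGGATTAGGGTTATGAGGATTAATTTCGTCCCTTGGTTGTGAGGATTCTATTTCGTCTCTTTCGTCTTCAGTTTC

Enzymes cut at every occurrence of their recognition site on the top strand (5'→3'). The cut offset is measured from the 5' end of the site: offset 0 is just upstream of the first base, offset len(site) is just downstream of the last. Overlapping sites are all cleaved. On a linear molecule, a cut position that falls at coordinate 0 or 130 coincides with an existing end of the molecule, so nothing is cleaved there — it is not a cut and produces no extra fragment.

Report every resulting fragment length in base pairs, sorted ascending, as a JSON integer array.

Per-enzyme occurrences:
  JekIII (TTTCGTC, off=7): starts [40, 47, 78, 105, 114] → cuts [47, 54, 85, 112, 121]
  HnxIII (AGGATT, off=2): starts [6, 29, 55, 70, 96] → cuts [8, 31, 57, 72, 98]
  OquI (TATG, off=1): starts [66] → cuts [67]
  RvuIV (CTTGG, off=4): starts [1, 19, 86] → cuts [5, 23, 90]

All cut coordinates (distinct, sorted): [5, 8, 23, 31, 47, 54, 57, 67, 72, 85, 90, 98, 112, 121]

Fragments:
  [0,5): 5 bp
  [5,8): 3 bp
  [8,23): 15 bp
  [23,31): 8 bp
  [31,47): 16 bp
  [47,54): 7 bp
  [54,57): 3 bp
  [57,67): 10 bp
  [67,72): 5 bp
  [72,85): 13 bp
  [85,90): 5 bp
  [90,98): 8 bp
  [98,112): 14 bp
  [112,121): 9 bp
  [121,130): 9 bp

[3,3,5,5,5,7,8,8,9,9,10,13,14,15,16]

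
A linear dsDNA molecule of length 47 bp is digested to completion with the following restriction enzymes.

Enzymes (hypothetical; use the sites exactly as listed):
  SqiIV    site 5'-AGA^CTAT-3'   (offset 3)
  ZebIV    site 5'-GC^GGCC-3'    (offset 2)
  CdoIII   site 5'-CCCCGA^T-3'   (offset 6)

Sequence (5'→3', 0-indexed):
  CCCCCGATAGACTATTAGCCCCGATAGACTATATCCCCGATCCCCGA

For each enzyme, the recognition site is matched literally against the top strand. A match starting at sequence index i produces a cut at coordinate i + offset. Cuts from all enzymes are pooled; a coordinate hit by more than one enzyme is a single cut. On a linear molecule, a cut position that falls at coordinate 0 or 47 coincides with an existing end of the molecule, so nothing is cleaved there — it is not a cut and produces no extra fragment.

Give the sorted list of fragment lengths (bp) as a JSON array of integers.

Per-enzyme occurrences:
  SqiIV AGACTAT/3: at [8, 25] ⇒ [11, 28]
  ZebIV (GCGGCC, off=2): no sites
  CdoIII CCCCGAT/6: at [1, 18, 34] ⇒ [7, 24, 40]

Pooled cuts: [7, 11, 24, 28, 40]

Fragments:
  [0,7): 7 bp
  [7,11): 4 bp
  [11,24): 13 bp
  [24,28): 4 bp
  [28,40): 12 bp
  [40,47): 7 bp

[4,4,7,7,12,13]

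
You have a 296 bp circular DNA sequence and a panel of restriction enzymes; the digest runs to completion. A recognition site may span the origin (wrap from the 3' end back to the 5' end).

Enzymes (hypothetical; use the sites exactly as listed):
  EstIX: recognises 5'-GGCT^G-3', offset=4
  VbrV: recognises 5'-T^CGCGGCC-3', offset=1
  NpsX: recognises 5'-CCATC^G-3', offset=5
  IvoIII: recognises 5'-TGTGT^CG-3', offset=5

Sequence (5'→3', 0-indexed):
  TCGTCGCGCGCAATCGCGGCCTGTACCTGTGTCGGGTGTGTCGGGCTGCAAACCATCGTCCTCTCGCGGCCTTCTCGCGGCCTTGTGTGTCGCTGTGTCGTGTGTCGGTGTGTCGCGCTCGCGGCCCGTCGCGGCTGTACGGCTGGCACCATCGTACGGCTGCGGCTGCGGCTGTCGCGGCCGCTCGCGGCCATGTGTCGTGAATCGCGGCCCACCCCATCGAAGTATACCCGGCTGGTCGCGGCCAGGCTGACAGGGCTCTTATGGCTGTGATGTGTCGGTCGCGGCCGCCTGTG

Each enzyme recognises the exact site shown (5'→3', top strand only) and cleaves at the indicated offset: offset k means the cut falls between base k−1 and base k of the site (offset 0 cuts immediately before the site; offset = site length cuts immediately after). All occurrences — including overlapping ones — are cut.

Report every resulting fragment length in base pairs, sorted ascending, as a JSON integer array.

[2,3,4,6,6,6,6,7,7,7,8,8,8,8,9,9,9,10,10,11,12,13,13,15,15,15,16,17,18,18]

Scan for sites:
  EstIX (GGCTG, off=4): starts [43, 132, 140, 157, 163, 169, 232, 247, 265] → cuts [47, 136, 144, 161, 167, 173, 236, 251, 269]
  VbrV (TCGCGGCC, off=1): starts [13, 63, 74, 118, 174, 184, 204, 238, 281] → cuts [14, 64, 75, 119, 175, 185, 205, 239, 282]
  NpsX (CCATCG, off=5): starts [52, 148, 216] → cuts [57, 153, 221]
  IvoIII (TGTGTCG, off=5): starts [27, 36, 85, 93, 100, 108, 193, 273, 292] → cuts [1, 32, 41, 90, 98, 105, 113, 198, 278]

All cut coordinates (distinct, sorted): [1, 14, 32, 41, 47, 57, 64, 75, 90, 98, 105, 113, 119, 136, 144, 153, 161, 167, 173, 175, 185, 198, 205, 221, 236, 239, 251, 269, 278, 282]

Fragments:
  1→14: 13 bp
  14→32: 18 bp
  32→41: 9 bp
  41→47: 6 bp
  47→57: 10 bp
  57→64: 7 bp
  64→75: 11 bp
  75→90: 15 bp
  90→98: 8 bp
  98→105: 7 bp
  105→113: 8 bp
  113→119: 6 bp
  119→136: 17 bp
  136→144: 8 bp
  144→153: 9 bp
  153→161: 8 bp
  161→167: 6 bp
  167→173: 6 bp
  173→175: 2 bp
  175→185: 10 bp
  185→198: 13 bp
  198→205: 7 bp
  205→221: 16 bp
  221→236: 15 bp
  236→239: 3 bp
  239→251: 12 bp
  251→269: 18 bp
  269→278: 9 bp
  278→282: 4 bp
  282→1 (wrap): 296-282+1 = 15 bp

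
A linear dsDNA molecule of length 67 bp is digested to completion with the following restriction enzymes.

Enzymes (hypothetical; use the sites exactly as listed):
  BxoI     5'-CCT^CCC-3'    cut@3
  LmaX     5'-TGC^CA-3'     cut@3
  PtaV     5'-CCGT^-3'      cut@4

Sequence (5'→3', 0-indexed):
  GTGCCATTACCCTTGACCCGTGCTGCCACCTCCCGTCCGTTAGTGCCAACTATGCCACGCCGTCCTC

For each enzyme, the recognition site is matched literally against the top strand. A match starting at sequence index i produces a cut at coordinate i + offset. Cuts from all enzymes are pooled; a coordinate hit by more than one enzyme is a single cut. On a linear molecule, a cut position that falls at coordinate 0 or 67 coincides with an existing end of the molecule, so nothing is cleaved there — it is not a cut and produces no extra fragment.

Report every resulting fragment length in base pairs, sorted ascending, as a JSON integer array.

[4,4,4,5,5,5,6,8,9,17]

Site scan:
  BxoI CCTCCC/3: at [28] ⇒ [31]
  LmaX TGCCA/3: at [1, 23, 43, 52] ⇒ [4, 26, 46, 55]
  PtaV CCGT/4: at [17, 32, 36, 59] ⇒ [21, 36, 40, 63]

Pooled cuts: [4, 21, 26, 31, 36, 40, 46, 55, 63]

Fragments:
  [0,4): 4 bp
  [4,21): 17 bp
  [21,26): 5 bp
  [26,31): 5 bp
  [31,36): 5 bp
  [36,40): 4 bp
  [40,46): 6 bp
  [46,55): 9 bp
  [55,63): 8 bp
  [63,67): 4 bp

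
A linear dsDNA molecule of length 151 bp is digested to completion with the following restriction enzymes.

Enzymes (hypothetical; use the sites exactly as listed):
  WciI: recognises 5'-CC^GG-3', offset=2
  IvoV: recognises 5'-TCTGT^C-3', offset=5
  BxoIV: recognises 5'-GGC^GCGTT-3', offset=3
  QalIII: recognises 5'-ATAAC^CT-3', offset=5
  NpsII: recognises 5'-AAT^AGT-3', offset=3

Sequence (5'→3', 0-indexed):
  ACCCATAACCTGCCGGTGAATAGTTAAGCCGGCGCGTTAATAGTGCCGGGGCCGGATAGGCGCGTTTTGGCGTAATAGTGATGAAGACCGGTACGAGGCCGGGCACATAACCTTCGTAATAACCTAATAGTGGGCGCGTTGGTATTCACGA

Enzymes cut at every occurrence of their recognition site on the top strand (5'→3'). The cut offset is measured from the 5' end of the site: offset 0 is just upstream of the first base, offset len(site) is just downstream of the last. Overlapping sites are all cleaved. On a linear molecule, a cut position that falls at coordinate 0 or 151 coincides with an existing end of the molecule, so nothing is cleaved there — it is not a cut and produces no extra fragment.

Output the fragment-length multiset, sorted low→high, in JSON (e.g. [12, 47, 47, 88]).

[3,5,5,6,6,7,7,8,8,9,9,11,11,12,13,15,16]

Scan for sites:
  WciI CCGG/2: at [12, 28, 45, 51, 87, 98] ⇒ [14, 30, 47, 53, 89, 100]
  IvoV (TCTGTC, off=5): no sites
  BxoIV GGCGCGTT/3: at [30, 58, 132] ⇒ [33, 61, 135]
  QalIII ATAACCT/5: at [4, 106, 118] ⇒ [9, 111, 123]
  NpsII AATAGT/3: at [18, 38, 73, 125] ⇒ [21, 41, 76, 128]

All cut coordinates (distinct, sorted): [9, 14, 21, 30, 33, 41, 47, 53, 61, 76, 89, 100, 111, 123, 128, 135]

Fragment lengths:
  [0,9): 9 bp
  [9,14): 5 bp
  [14,21): 7 bp
  [21,30): 9 bp
  [30,33): 3 bp
  [33,41): 8 bp
  [41,47): 6 bp
  [47,53): 6 bp
  [53,61): 8 bp
  [61,76): 15 bp
  [76,89): 13 bp
  [89,100): 11 bp
  [100,111): 11 bp
  [111,123): 12 bp
  [123,128): 5 bp
  [128,135): 7 bp
  [135,151): 16 bp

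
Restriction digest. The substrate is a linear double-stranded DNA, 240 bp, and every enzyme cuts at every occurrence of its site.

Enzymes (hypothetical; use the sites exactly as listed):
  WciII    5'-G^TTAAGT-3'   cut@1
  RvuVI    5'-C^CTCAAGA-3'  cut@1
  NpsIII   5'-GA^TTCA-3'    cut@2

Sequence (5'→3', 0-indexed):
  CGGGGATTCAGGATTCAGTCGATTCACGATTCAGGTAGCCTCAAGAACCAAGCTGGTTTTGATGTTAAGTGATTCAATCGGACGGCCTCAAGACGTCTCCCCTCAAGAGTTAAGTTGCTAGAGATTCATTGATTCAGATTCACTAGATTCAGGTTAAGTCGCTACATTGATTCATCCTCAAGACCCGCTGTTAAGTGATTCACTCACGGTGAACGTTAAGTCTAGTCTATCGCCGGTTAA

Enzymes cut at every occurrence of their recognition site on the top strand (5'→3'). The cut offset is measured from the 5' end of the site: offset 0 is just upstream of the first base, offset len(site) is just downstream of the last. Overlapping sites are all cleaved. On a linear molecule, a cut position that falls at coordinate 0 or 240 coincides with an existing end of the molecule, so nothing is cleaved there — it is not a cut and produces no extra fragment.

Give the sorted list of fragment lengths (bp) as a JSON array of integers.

Per-enzyme occurrences:
  WciII GTTAAGT/1: at [63, 108, 152, 189, 214] ⇒ [64, 109, 153, 190, 215]
  RvuVI CCTCAAGA/1: at [38, 85, 100, 175] ⇒ [39, 86, 101, 176]
  NpsIII GATTCA/2: at [4, 11, 20, 27, 70, 122, 130, 136, 145, 168, 196] ⇒ [6, 13, 22, 29, 72, 124, 132, 138, 147, 170, 198]

Pooled cuts: [6, 13, 22, 29, 39, 64, 72, 86, 101, 109, 124, 132, 138, 147, 153, 170, 176, 190, 198, 215]

Fragment lengths:
  [0,6): 6 bp
  [6,13): 7 bp
  [13,22): 9 bp
  [22,29): 7 bp
  [29,39): 10 bp
  [39,64): 25 bp
  [64,72): 8 bp
  [72,86): 14 bp
  [86,101): 15 bp
  [101,109): 8 bp
  [109,124): 15 bp
  [124,132): 8 bp
  [132,138): 6 bp
  [138,147): 9 bp
  [147,153): 6 bp
  [153,170): 17 bp
  [170,176): 6 bp
  [176,190): 14 bp
  [190,198): 8 bp
  [198,215): 17 bp
  [215,240): 25 bp

[6,6,6,6,7,7,8,8,8,8,9,9,10,14,14,15,15,17,17,25,25]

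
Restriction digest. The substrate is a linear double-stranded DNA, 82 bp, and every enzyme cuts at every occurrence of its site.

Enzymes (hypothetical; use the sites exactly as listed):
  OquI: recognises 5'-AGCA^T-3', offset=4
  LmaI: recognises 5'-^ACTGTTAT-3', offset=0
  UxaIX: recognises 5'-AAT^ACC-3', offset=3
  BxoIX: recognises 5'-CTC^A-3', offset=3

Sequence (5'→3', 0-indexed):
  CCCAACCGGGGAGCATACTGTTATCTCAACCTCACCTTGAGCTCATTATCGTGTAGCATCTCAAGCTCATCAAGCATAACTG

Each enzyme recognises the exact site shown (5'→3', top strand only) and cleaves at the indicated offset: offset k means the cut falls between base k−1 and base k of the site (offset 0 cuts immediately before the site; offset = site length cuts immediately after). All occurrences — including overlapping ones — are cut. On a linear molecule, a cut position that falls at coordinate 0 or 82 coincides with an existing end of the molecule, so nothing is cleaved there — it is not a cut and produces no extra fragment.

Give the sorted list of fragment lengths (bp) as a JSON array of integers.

[1,4,6,6,6,8,11,11,14,15]

Scan for sites:
  OquI (AGCAT, off=4): starts [11, 54, 72] → cuts [15, 58, 76]
  LmaI (ACTGTTAT, off=0): starts [16] → cuts [16]
  UxaIX (AATACC, off=3): no sites
  BxoIX (CTCA, off=3): starts [24, 30, 41, 59, 65] → cuts [27, 33, 44, 62, 68]

Pooled cuts: [15, 16, 27, 33, 44, 58, 62, 68, 76]

Fragments:
  [0,15): 15 bp
  [15,16): 1 bp
  [16,27): 11 bp
  [27,33): 6 bp
  [33,44): 11 bp
  [44,58): 14 bp
  [58,62): 4 bp
  [62,68): 6 bp
  [68,76): 8 bp
  [76,82): 6 bp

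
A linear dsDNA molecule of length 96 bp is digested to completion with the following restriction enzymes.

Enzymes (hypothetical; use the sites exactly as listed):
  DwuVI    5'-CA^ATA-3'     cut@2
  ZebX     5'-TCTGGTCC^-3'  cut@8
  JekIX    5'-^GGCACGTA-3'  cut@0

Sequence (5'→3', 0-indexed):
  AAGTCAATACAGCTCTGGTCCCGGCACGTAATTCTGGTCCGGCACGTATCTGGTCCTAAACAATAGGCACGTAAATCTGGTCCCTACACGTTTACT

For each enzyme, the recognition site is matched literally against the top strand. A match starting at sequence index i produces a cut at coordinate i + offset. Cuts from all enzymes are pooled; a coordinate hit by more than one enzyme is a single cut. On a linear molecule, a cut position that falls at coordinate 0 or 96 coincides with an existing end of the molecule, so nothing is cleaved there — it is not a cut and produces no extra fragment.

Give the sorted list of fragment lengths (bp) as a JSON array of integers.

[1,3,6,6,13,15,16,18,18]

Per-enzyme occurrences:
  DwuVI CAATA/2: at [4, 60] ⇒ [6, 62]
  ZebX TCTGGTCC/8: at [13, 32, 48, 75] ⇒ [21, 40, 56, 83]
  JekIX GGCACGTA/0: at [22, 40, 65] ⇒ [22, 40, 65]

All cut coordinates (distinct, sorted): [6, 21, 22, 40, 56, 62, 65, 83]

Fragments:
  [0,6): 6 bp
  [6,21): 15 bp
  [21,22): 1 bp
  [22,40): 18 bp
  [40,56): 16 bp
  [56,62): 6 bp
  [62,65): 3 bp
  [65,83): 18 bp
  [83,96): 13 bp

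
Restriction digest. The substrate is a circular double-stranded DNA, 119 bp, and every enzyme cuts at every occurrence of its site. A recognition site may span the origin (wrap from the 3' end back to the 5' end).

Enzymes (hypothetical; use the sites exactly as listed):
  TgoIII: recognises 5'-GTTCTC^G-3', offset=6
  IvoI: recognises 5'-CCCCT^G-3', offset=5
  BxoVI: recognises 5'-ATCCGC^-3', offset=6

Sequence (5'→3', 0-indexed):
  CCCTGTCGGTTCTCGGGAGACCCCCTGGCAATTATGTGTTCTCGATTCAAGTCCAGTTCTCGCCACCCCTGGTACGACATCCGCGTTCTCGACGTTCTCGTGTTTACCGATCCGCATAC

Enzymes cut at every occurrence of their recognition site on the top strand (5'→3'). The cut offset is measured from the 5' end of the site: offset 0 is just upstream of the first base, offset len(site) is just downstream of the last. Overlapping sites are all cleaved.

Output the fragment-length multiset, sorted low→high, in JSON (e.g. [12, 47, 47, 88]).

[6,8,9,9,10,12,14,16,17,18]

Site scan:
  TgoIII GTTCTCG/6: at [8, 37, 55, 84, 93] ⇒ [14, 43, 61, 90, 99]
  IvoI CCCCTG/5: at [21, 65, 118] ⇒ [4, 26, 70]
  BxoVI ATCCGC/6: at [78, 109] ⇒ [84, 115]

All cut coordinates (distinct, sorted): [4, 14, 26, 43, 61, 70, 84, 90, 99, 115]

Fragment lengths:
  4→14: 10 bp
  14→26: 12 bp
  26→43: 17 bp
  43→61: 18 bp
  61→70: 9 bp
  70→84: 14 bp
  84→90: 6 bp
  90→99: 9 bp
  99→115: 16 bp
  115→4 (wrap): 119-115+4 = 8 bp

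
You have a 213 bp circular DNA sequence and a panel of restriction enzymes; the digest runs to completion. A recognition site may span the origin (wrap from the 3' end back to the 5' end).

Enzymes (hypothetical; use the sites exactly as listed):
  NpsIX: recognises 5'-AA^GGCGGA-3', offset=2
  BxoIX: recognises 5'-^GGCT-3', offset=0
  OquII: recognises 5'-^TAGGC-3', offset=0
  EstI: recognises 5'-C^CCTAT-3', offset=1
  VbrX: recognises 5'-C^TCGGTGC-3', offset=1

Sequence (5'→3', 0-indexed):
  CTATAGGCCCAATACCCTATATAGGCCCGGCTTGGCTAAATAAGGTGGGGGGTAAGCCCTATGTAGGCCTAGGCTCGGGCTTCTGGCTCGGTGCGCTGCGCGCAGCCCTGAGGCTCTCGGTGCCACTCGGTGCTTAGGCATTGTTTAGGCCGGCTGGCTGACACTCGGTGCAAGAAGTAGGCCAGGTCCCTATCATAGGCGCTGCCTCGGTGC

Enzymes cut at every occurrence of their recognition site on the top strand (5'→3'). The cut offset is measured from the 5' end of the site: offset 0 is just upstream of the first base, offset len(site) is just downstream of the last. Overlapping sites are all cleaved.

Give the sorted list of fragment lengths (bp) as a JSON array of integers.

[2,3,4,5,5,6,6,6,6,6,7,7,7,8,9,10,10,11,11,11,12,13,24,24]

Site scan:
  NpsIX (AAGGCGGA, off=2): no sites
  BxoIX GGCT/0: at [28, 33, 71, 77, 84, 111, 151, 155] ⇒ [28, 33, 71, 77, 84, 111, 151, 155]
  OquII TAGGC/0: at [3, 21, 63, 69, 134, 145, 177, 195] ⇒ [3, 21, 63, 69, 134, 145, 177, 195]
  EstI CCCTAT/1: at [14, 56, 187] ⇒ [15, 57, 188]
  VbrX CTCGGTGC/1: at [86, 115, 125, 163, 205] ⇒ [87, 116, 126, 164, 206]

All cut coordinates (distinct, sorted): [3, 15, 21, 28, 33, 57, 63, 69, 71, 77, 84, 87, 111, 116, 126, 134, 145, 151, 155, 164, 177, 188, 195, 206]

Fragment lengths:
  3→15: 12 bp
  15→21: 6 bp
  21→28: 7 bp
  28→33: 5 bp
  33→57: 24 bp
  57→63: 6 bp
  63→69: 6 bp
  69→71: 2 bp
  71→77: 6 bp
  77→84: 7 bp
  84→87: 3 bp
  87→111: 24 bp
  111→116: 5 bp
  116→126: 10 bp
  126→134: 8 bp
  134→145: 11 bp
  145→151: 6 bp
  151→155: 4 bp
  155→164: 9 bp
  164→177: 13 bp
  177→188: 11 bp
  188→195: 7 bp
  195→206: 11 bp
  206→3 (wrap): 213-206+3 = 10 bp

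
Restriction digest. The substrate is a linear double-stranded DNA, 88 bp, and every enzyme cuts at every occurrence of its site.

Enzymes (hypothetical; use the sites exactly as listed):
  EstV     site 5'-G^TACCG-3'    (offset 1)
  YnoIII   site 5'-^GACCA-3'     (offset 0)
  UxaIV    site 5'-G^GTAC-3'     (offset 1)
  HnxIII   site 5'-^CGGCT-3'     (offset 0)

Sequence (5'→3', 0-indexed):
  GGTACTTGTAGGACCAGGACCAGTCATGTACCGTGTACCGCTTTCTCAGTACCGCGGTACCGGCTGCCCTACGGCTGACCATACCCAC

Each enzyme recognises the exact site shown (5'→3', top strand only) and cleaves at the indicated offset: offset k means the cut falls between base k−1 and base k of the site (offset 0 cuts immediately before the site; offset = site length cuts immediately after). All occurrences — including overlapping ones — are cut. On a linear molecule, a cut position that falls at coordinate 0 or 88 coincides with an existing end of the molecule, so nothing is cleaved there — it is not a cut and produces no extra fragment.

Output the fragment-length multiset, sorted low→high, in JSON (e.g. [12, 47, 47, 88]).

Site scan:
  EstV GTACCG/1: at [27, 34, 48, 56] ⇒ [28, 35, 49, 57]
  YnoIII GACCA/0: at [11, 17, 76] ⇒ [11, 17, 76]
  UxaIV GGTAC/1: at [0, 55] ⇒ [1, 56]
  HnxIII CGGCT/0: at [60, 71] ⇒ [60, 71]

All cut coordinates (distinct, sorted): [1, 11, 17, 28, 35, 49, 56, 57, 60, 71, 76]

Fragment lengths:
  [0,1): 1 bp
  [1,11): 10 bp
  [11,17): 6 bp
  [17,28): 11 bp
  [28,35): 7 bp
  [35,49): 14 bp
  [49,56): 7 bp
  [56,57): 1 bp
  [57,60): 3 bp
  [60,71): 11 bp
  [71,76): 5 bp
  [76,88): 12 bp

[1,1,3,5,6,7,7,10,11,11,12,14]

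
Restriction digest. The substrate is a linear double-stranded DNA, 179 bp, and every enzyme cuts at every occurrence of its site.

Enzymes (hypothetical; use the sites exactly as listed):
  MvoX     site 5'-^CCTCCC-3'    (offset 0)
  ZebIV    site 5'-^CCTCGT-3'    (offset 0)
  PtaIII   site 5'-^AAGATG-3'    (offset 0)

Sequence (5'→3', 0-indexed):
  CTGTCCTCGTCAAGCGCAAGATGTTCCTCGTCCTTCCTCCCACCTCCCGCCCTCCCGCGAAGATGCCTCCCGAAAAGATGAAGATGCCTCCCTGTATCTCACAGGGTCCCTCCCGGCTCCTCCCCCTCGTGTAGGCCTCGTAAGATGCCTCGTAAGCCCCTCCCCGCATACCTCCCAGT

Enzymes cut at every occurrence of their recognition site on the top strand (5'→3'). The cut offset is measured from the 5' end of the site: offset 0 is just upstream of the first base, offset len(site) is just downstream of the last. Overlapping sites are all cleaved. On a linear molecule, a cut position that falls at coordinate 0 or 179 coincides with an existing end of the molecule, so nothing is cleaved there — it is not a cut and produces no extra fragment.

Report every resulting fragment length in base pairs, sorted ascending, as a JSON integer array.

Site scan:
  MvoX CCTCCC/0: at [35, 42, 50, 65, 86, 108, 118, 158, 170] ⇒ [35, 42, 50, 65, 86, 108, 118, 158, 170]
  ZebIV CCTCGT/0: at [4, 25, 124, 135, 147] ⇒ [4, 25, 124, 135, 147]
  PtaIII AAGATG/0: at [17, 59, 74, 80, 141] ⇒ [17, 59, 74, 80, 141]

All cut coordinates (distinct, sorted): [4, 17, 25, 35, 42, 50, 59, 65, 74, 80, 86, 108, 118, 124, 135, 141, 147, 158, 170]

Fragment lengths:
  [0,4): 4 bp
  [4,17): 13 bp
  [17,25): 8 bp
  [25,35): 10 bp
  [35,42): 7 bp
  [42,50): 8 bp
  [50,59): 9 bp
  [59,65): 6 bp
  [65,74): 9 bp
  [74,80): 6 bp
  [80,86): 6 bp
  [86,108): 22 bp
  [108,118): 10 bp
  [118,124): 6 bp
  [124,135): 11 bp
  [135,141): 6 bp
  [141,147): 6 bp
  [147,158): 11 bp
  [158,170): 12 bp
  [170,179): 9 bp

[4,6,6,6,6,6,6,7,8,8,9,9,9,10,10,11,11,12,13,22]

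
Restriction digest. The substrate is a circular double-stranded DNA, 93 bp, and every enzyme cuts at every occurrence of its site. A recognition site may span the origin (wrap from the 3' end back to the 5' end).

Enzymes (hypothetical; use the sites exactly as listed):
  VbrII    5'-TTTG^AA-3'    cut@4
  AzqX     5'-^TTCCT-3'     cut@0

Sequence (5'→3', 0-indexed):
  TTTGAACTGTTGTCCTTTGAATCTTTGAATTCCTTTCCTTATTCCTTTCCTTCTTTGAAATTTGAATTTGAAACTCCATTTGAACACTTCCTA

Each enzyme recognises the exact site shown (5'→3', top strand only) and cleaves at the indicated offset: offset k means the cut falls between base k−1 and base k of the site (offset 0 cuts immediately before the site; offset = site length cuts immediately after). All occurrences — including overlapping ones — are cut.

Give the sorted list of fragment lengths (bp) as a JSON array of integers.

Per-enzyme occurrences:
  VbrII (TTTGAA, off=4): starts [0, 15, 23, 53, 60, 66, 78] → cuts [4, 19, 27, 57, 64, 70, 82]
  AzqX (TTCCT, off=0): starts [29, 34, 41, 46, 87] → cuts [29, 34, 41, 46, 87]

All cut coordinates (distinct, sorted): [4, 19, 27, 29, 34, 41, 46, 57, 64, 70, 82, 87]

Fragments:
  4→19: 15 bp
  19→27: 8 bp
  27→29: 2 bp
  29→34: 5 bp
  34→41: 7 bp
  41→46: 5 bp
  46→57: 11 bp
  57→64: 7 bp
  64→70: 6 bp
  70→82: 12 bp
  82→87: 5 bp
  87→4 (wrap): 93-87+4 = 10 bp

[2,5,5,5,6,7,7,8,10,11,12,15]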